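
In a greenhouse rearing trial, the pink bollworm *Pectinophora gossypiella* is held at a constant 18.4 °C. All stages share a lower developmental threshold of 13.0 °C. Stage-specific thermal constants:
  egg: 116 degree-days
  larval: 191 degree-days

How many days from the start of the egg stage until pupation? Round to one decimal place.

Daily accumulation at 18.4 °C = 18.4 − 13.0 = 5.4 DD/day.
Total K = 116 + 191 = 307 DD.
Total duration = 307 / 5.4 = 56.852 ≈ 56.9 days.

56.9 days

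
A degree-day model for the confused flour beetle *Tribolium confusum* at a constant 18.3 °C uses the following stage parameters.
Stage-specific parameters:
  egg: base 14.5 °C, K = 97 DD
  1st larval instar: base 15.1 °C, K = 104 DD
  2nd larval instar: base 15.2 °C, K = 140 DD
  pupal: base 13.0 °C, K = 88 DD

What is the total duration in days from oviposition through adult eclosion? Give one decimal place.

egg: 97 / (18.3 − 14.5) = 97 / 3.8 = 25.526 d.
1st larval instar: 104 / (18.3 − 15.1) = 104 / 3.2 = 32.500 d.
2nd larval instar: 140 / (18.3 − 15.2) = 140 / 3.1 = 45.161 d.
pupal: 88 / (18.3 − 13.0) = 88 / 5.3 = 16.604 d.
Sum = 119.791 ≈ 119.8 days.

119.8 days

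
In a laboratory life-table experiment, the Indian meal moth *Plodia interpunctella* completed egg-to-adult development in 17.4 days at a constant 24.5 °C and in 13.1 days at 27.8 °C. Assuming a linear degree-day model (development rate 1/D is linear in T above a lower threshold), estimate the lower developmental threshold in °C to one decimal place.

14.4 °C

Under the model K = D·(T − T_b), so D₁·(T₁ − T_b) = D₂·(T₂ − T_b).
17.4·(24.5 − T_b) = 13.1·(27.8 − T_b)
T_b = (17.4·24.5 − 13.1·27.8) / (17.4 − 13.1) = 62.12 / 4.3 = 14.447 °C ≈ 14.4 °C.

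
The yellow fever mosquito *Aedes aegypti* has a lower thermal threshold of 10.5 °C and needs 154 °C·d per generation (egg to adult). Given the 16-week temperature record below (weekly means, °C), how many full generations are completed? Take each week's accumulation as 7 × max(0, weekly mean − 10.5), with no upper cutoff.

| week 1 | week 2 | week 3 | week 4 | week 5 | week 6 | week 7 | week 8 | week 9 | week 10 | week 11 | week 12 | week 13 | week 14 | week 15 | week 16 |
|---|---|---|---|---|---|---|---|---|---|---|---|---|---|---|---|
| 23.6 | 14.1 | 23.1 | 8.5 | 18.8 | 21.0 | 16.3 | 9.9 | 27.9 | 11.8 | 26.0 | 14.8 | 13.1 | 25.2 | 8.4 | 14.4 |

Weekly DD (7 × max(0, T̄ − 10.5)): 91.7, 25.2, 88.2, 0.0, 58.1, 73.5, 40.6, 0.0, 121.8, 9.1, 108.5, 30.1, 18.2, 102.9, 0.0, 27.3.
Season total = 795.2 DD.
Complete generations = ⌊795.2 / 154⌋ = 5.

5 generations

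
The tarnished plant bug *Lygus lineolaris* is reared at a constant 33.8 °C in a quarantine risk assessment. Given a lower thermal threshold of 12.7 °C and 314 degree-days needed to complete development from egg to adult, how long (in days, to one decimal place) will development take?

Daily accumulation = 33.8 − 12.7 = 21.1 DD/day.
Duration = 314 / 21.1 = 14.882 ≈ 14.9 days.

14.9 days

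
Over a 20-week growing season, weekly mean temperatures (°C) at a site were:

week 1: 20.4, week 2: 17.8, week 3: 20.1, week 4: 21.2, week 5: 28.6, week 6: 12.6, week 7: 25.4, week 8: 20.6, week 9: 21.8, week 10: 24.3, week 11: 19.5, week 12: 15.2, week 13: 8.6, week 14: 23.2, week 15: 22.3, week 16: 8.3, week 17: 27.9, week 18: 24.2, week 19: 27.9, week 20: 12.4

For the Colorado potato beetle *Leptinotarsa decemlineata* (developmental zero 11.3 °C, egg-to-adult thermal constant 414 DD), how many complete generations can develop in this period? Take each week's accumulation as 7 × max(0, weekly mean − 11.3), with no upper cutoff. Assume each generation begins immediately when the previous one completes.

Weekly DD (7 × max(0, T̄ − 11.3)): 63.7, 45.5, 61.6, 69.3, 121.1, 9.1, 98.7, 65.1, 73.5, 91.0, 57.4, 27.3, 0.0, 83.3, 77.0, 0.0, 116.2, 90.3, 116.2, 7.7.
Season total = 1274.0 DD.
Complete generations = ⌊1274.0 / 414⌋ = 3.

3 generations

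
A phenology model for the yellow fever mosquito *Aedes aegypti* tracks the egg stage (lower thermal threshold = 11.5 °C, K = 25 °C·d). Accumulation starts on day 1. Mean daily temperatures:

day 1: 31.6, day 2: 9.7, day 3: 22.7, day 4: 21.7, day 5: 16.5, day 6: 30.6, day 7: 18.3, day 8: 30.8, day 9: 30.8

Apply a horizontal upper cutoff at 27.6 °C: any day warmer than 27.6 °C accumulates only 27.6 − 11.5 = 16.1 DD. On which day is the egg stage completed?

day 3

Daily DD above 11.5 °C (capped at 16.1): 16.1, 0.0, 11.2, 10.2, 5.0, 16.1, 6.8, 16.1, 16.1.
Cumulative: 16.1, 16.1, 27.3, 37.5, 42.5, 58.6, 65.4, 81.5, 97.6.
The total first reaches 25 DD on day 3.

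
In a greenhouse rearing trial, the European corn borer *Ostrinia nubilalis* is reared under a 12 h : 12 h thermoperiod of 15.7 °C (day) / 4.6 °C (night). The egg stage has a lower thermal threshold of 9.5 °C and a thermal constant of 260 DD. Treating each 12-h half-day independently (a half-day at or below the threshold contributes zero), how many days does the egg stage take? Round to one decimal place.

Day half: max(0, 15.7 − 9.5) × 0.5 = 6.2 × 0.5 = 3.10 DD.
Night half: max(0, 4.6 − 9.5) × 0.5 = 0.0 × 0.5 = 0.00 DD.
Per 24 h: 3.10 DD/day.
Duration = 260 / 3.10 = 83.871 ≈ 83.9 days.

83.9 days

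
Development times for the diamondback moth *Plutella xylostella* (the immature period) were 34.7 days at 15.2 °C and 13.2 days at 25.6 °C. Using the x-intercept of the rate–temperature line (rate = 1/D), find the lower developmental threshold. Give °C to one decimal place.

Linear rate model ⇒ the product D·(T − T_b) is constant across temperatures.
34.7·(15.2 − T_b) = 13.2·(25.6 − T_b)
T_b = (34.7·15.2 − 13.2·25.6) / (34.7 − 13.2) = 189.52 / 21.5 = 8.815 °C ≈ 8.8 °C.

8.8 °C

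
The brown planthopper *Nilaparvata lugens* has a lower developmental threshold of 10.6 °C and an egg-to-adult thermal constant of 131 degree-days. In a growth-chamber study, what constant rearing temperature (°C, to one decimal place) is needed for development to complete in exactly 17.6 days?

Required daily accumulation = 131 / 17.6 = 7.443 DD/day.
T = T_base + 7.443 = 10.6 + 7.443 = 18.043 ≈ 18.0 °C.

18.0 °C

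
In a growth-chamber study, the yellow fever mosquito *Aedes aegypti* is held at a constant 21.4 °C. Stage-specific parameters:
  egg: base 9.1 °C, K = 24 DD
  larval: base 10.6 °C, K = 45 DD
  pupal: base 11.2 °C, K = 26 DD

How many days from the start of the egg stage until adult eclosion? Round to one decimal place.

8.7 days

egg: 24 / (21.4 − 9.1) = 24 / 12.3 = 1.951 d.
larval: 45 / (21.4 − 10.6) = 45 / 10.8 = 4.167 d.
pupal: 26 / (21.4 − 11.2) = 26 / 10.2 = 2.549 d.
Sum = 8.667 ≈ 8.7 days.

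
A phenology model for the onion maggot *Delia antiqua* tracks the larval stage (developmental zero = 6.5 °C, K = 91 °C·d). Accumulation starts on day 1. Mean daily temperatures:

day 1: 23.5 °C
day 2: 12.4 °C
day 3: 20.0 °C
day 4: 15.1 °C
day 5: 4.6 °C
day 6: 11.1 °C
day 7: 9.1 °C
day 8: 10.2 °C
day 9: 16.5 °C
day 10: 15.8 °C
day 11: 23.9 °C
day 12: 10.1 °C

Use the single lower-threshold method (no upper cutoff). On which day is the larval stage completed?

day 11

Daily DD above 6.5 °C: 17.0, 5.9, 13.5, 8.6, 0.0, 4.6, 2.6, 3.7, 10.0, 9.3, 17.4, 3.6.
Cumulative: 17.0, 22.9, 36.4, 45.0, 45.0, 49.6, 52.2, 55.9, 65.9, 75.2, 92.6, 96.2.
The total first reaches 91 DD on day 11.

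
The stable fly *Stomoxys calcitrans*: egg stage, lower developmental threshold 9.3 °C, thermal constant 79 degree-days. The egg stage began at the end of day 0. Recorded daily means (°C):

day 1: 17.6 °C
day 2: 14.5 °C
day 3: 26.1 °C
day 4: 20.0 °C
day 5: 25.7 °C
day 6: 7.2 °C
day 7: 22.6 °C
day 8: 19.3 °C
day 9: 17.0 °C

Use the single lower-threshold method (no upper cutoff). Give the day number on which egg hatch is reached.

day 8

Daily DD above 9.3 °C: 8.3, 5.2, 16.8, 10.7, 16.4, 0.0, 13.3, 10.0, 7.7.
Cumulative: 8.3, 13.5, 30.3, 41.0, 57.4, 57.4, 70.7, 80.7, 88.4.
The total first reaches 79 DD on day 8.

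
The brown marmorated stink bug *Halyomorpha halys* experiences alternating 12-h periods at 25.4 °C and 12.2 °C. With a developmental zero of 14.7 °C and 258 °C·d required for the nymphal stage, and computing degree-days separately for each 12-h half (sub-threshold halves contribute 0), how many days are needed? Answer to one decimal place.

Day half: max(0, 25.4 − 14.7) × 0.5 = 10.7 × 0.5 = 5.35 DD.
Night half: max(0, 12.2 − 14.7) × 0.5 = 0.0 × 0.5 = 0.00 DD.
Per 24 h: 5.35 DD/day.
Duration = 258 / 5.35 = 48.224 ≈ 48.2 days.

48.2 days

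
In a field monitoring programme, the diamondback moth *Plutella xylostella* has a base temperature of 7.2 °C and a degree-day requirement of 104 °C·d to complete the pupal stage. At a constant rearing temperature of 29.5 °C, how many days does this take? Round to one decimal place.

4.7 days

Daily accumulation = 29.5 − 7.2 = 22.3 DD/day.
Duration = 104 / 22.3 = 4.664 ≈ 4.7 days.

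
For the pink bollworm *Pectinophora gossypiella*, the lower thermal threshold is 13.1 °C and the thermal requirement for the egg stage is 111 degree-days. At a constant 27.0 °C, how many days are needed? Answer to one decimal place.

8.0 days

Daily accumulation = 27.0 − 13.1 = 13.9 DD/day.
Duration = 111 / 13.9 = 7.986 ≈ 8.0 days.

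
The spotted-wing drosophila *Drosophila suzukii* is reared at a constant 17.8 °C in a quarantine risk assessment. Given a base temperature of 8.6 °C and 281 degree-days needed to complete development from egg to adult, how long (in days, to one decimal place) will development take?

Daily accumulation = 17.8 − 8.6 = 9.2 DD/day.
Duration = 281 / 9.2 = 30.543 ≈ 30.5 days.

30.5 days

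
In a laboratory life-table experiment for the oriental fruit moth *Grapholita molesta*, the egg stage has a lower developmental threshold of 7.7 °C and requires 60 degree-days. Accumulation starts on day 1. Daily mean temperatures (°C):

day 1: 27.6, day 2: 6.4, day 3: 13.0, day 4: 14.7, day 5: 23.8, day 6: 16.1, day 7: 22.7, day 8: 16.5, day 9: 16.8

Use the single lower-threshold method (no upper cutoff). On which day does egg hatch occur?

day 7

Daily DD above 7.7 °C: 19.9, 0.0, 5.3, 7.0, 16.1, 8.4, 15.0, 8.8, 9.1.
Cumulative: 19.9, 19.9, 25.2, 32.2, 48.3, 56.7, 71.7, 80.5, 89.6.
The total first reaches 60 DD on day 7.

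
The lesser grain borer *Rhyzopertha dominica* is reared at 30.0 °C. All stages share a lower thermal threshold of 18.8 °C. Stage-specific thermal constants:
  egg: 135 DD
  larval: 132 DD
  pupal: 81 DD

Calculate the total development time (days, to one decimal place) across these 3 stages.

Daily accumulation at 30.0 °C = 30.0 − 18.8 = 11.2 DD/day.
Total K = 135 + 132 + 81 = 348 DD.
Total duration = 348 / 11.2 = 31.071 ≈ 31.1 days.

31.1 days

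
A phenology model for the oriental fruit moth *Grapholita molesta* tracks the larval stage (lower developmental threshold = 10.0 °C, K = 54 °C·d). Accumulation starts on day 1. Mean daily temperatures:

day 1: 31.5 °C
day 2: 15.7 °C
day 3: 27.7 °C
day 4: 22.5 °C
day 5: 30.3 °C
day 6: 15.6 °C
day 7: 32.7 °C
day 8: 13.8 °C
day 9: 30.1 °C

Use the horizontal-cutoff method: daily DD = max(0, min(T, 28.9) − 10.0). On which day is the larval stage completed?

day 4

Daily DD above 10.0 °C (capped at 18.9): 18.9, 5.7, 17.7, 12.5, 18.9, 5.6, 18.9, 3.8, 18.9.
Cumulative: 18.9, 24.6, 42.3, 54.8, 73.7, 79.3, 98.2, 102.0, 120.9.
The total first reaches 54 DD on day 4.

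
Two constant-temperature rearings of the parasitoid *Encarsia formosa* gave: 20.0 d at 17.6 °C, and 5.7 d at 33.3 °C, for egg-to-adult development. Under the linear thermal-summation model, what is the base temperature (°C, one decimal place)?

Linear rate model ⇒ the product D·(T − T_b) is constant across temperatures.
20.0·(17.6 − T_b) = 5.7·(33.3 − T_b)
T_b = (20.0·17.6 − 5.7·33.3) / (20.0 − 5.7) = 162.19 / 14.3 = 11.342 °C ≈ 11.3 °C.

11.3 °C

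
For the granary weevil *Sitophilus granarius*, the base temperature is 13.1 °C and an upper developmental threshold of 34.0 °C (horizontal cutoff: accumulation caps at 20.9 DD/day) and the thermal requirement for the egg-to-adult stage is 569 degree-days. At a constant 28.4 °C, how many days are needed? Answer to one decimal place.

Daily accumulation = 28.4 − 13.1 = 15.3 DD/day.
Duration = 569 / 15.3 = 37.190 ≈ 37.2 days.

37.2 days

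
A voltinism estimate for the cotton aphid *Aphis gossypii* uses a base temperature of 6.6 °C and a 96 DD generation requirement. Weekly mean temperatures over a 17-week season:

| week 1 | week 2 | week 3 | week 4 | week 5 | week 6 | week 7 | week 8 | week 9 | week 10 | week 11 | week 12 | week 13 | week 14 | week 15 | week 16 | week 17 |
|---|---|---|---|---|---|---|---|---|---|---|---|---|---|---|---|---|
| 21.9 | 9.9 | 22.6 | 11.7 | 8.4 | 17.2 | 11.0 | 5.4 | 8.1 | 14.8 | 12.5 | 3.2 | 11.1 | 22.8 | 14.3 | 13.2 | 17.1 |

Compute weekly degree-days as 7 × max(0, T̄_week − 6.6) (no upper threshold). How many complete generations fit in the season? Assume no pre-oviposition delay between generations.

Weekly DD (7 × max(0, T̄ − 6.6)): 107.1, 23.1, 112.0, 35.7, 12.6, 74.2, 30.8, 0.0, 10.5, 57.4, 41.3, 0.0, 31.5, 113.4, 53.9, 46.2, 73.5.
Season total = 823.2 DD.
Complete generations = ⌊823.2 / 96⌋ = 8.

8 generations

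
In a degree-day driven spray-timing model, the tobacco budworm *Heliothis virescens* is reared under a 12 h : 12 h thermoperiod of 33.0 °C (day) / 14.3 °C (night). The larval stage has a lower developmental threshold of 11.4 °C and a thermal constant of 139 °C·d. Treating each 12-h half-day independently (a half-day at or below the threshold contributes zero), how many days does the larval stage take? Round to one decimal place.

11.3 days

Day half: max(0, 33.0 − 11.4) × 0.5 = 21.6 × 0.5 = 10.80 DD.
Night half: max(0, 14.3 − 11.4) × 0.5 = 2.9 × 0.5 = 1.45 DD.
Per 24 h: 12.25 DD/day.
Duration = 139 / 12.25 = 11.347 ≈ 11.3 days.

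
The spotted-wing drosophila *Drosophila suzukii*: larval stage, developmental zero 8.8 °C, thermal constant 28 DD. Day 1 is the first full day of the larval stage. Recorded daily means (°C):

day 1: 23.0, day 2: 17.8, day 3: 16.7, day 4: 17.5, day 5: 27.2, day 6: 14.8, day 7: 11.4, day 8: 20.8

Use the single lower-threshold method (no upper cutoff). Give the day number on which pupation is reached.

Daily DD above 8.8 °C: 14.2, 9.0, 7.9, 8.7, 18.4, 6.0, 2.6, 12.0.
Cumulative: 14.2, 23.2, 31.1, 39.8, 58.2, 64.2, 66.8, 78.8.
The total first reaches 28 DD on day 3.

day 3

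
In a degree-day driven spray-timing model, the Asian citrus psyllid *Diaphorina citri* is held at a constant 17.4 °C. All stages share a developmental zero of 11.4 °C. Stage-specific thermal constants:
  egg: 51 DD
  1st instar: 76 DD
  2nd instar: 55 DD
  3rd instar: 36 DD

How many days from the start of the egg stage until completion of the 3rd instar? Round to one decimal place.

36.3 days

Daily accumulation at 17.4 °C = 17.4 − 11.4 = 6.0 DD/day.
Total K = 51 + 76 + 55 + 36 = 218 DD.
Total duration = 218 / 6.0 = 36.333 ≈ 36.3 days.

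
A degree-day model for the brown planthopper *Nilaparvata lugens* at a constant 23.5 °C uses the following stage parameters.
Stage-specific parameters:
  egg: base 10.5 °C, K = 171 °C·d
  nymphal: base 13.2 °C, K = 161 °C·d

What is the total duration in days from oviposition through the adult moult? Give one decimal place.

28.8 days

egg: 171 / (23.5 − 10.5) = 171 / 13.0 = 13.154 d.
nymphal: 161 / (23.5 − 13.2) = 161 / 10.3 = 15.631 d.
Sum = 28.785 ≈ 28.8 days.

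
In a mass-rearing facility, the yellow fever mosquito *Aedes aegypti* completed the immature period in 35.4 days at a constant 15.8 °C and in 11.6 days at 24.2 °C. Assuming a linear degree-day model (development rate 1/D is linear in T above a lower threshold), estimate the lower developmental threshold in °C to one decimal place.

11.7 °C

Equal thermal constants: D₁(T₁ − T_b) = D₂(T₂ − T_b).
35.4·(15.8 − T_b) = 11.6·(24.2 − T_b)
T_b = (35.4·15.8 − 11.6·24.2) / (35.4 − 11.6) = 278.60 / 23.8 = 11.706 °C ≈ 11.7 °C.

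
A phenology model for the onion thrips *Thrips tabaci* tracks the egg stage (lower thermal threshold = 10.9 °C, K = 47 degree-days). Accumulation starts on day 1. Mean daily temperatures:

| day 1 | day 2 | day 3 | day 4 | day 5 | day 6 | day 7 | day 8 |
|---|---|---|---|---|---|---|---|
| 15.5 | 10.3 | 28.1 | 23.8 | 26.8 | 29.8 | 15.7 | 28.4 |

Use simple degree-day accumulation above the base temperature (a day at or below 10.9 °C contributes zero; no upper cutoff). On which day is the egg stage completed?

Daily DD above 10.9 °C: 4.6, 0.0, 17.2, 12.9, 15.9, 18.9, 4.8, 17.5.
Cumulative: 4.6, 4.6, 21.8, 34.7, 50.6, 69.5, 74.3, 91.8.
The total first reaches 47 DD on day 5.

day 5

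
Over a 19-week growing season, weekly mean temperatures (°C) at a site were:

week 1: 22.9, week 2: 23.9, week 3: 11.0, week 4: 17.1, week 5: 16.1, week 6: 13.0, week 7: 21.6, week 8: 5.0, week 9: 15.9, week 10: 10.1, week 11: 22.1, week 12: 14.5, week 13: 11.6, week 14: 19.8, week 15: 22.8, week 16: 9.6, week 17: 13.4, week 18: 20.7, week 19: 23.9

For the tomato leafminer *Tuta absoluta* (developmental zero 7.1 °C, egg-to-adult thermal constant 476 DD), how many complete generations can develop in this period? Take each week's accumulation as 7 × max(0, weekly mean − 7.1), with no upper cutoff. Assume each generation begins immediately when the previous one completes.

Weekly DD (7 × max(0, T̄ − 7.1)): 110.6, 117.6, 27.3, 70.0, 63.0, 41.3, 101.5, 0.0, 61.6, 21.0, 105.0, 51.8, 31.5, 88.9, 109.9, 17.5, 44.1, 95.2, 117.6.
Season total = 1275.4 DD.
Complete generations = ⌊1275.4 / 476⌋ = 2.

2 generations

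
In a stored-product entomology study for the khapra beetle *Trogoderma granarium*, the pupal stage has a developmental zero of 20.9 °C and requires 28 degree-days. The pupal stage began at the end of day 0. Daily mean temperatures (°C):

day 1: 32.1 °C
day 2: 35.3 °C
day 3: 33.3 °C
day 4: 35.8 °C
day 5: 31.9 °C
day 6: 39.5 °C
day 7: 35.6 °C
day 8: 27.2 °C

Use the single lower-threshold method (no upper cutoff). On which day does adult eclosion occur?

Daily DD above 20.9 °C: 11.2, 14.4, 12.4, 14.9, 11.0, 18.6, 14.7, 6.3.
Cumulative: 11.2, 25.6, 38.0, 52.9, 63.9, 82.5, 97.2, 103.5.
The total first reaches 28 DD on day 3.

day 3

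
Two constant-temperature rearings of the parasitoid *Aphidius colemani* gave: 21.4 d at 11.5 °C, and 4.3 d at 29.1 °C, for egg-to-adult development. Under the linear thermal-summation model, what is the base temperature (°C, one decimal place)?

7.1 °C

Linear rate model ⇒ the product D·(T − T_b) is constant across temperatures.
21.4·(11.5 − T_b) = 4.3·(29.1 − T_b)
T_b = (21.4·11.5 − 4.3·29.1) / (21.4 − 4.3) = 120.97 / 17.1 = 7.074 °C ≈ 7.1 °C.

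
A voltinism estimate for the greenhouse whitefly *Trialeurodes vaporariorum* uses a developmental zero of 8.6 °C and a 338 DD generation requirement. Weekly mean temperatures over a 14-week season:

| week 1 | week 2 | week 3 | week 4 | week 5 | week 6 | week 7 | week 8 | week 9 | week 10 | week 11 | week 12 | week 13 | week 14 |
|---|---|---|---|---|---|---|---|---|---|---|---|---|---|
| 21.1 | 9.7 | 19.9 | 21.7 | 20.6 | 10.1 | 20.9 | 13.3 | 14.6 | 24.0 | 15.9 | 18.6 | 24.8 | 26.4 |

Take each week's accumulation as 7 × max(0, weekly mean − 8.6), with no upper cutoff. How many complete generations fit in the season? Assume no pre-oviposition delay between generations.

2 generations

Weekly DD (7 × max(0, T̄ − 8.6)): 87.5, 7.7, 79.1, 91.7, 84.0, 10.5, 86.1, 32.9, 42.0, 107.8, 51.1, 70.0, 113.4, 124.6.
Season total = 988.4 DD.
Complete generations = ⌊988.4 / 338⌋ = 2.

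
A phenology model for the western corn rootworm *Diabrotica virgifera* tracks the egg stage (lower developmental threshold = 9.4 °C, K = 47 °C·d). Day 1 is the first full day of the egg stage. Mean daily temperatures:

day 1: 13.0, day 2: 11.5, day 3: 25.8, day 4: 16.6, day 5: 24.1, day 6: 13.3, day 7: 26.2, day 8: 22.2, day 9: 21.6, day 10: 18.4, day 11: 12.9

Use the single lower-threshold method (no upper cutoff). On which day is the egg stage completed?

Daily DD above 9.4 °C: 3.6, 2.1, 16.4, 7.2, 14.7, 3.9, 16.8, 12.8, 12.2, 9.0, 3.5.
Cumulative: 3.6, 5.7, 22.1, 29.3, 44.0, 47.9, 64.7, 77.5, 89.7, 98.7, 102.2.
The total first reaches 47 DD on day 6.

day 6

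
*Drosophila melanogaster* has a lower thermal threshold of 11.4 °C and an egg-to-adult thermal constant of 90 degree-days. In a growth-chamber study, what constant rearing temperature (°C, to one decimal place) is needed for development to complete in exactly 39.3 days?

13.7 °C

Required daily accumulation = 90 / 39.3 = 2.290 DD/day.
T = T_base + 2.290 = 11.4 + 2.290 = 13.690 ≈ 13.7 °C.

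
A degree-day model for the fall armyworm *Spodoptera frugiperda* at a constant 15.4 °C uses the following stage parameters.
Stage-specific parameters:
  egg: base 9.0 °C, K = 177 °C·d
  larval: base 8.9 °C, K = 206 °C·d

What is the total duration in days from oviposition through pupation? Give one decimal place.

egg: 177 / (15.4 − 9.0) = 177 / 6.4 = 27.656 d.
larval: 206 / (15.4 − 8.9) = 206 / 6.5 = 31.692 d.
Sum = 59.349 ≈ 59.3 days.

59.3 days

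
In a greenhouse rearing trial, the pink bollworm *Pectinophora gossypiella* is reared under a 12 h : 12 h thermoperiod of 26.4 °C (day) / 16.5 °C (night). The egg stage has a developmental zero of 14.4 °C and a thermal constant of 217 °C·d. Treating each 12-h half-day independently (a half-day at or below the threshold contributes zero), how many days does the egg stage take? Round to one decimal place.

Day half: max(0, 26.4 − 14.4) × 0.5 = 12.0 × 0.5 = 6.00 DD.
Night half: max(0, 16.5 − 14.4) × 0.5 = 2.1 × 0.5 = 1.05 DD.
Per 24 h: 7.05 DD/day.
Duration = 217 / 7.05 = 30.780 ≈ 30.8 days.

30.8 days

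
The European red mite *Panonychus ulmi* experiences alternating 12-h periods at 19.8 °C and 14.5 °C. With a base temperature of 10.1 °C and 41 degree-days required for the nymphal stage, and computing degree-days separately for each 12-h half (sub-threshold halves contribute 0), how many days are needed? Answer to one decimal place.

5.8 days

Day half: max(0, 19.8 − 10.1) × 0.5 = 9.7 × 0.5 = 4.85 DD.
Night half: max(0, 14.5 − 10.1) × 0.5 = 4.4 × 0.5 = 2.20 DD.
Per 24 h: 7.05 DD/day.
Duration = 41 / 7.05 = 5.816 ≈ 5.8 days.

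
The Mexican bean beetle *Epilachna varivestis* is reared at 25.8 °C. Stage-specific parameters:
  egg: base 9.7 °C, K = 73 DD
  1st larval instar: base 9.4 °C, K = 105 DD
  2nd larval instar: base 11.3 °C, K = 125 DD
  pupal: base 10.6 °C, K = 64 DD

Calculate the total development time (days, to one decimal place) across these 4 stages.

egg: 73 / (25.8 − 9.7) = 73 / 16.1 = 4.534 d.
1st larval instar: 105 / (25.8 − 9.4) = 105 / 16.4 = 6.402 d.
2nd larval instar: 125 / (25.8 − 11.3) = 125 / 14.5 = 8.621 d.
pupal: 64 / (25.8 − 10.6) = 64 / 15.2 = 4.211 d.
Sum = 23.768 ≈ 23.8 days.

23.8 days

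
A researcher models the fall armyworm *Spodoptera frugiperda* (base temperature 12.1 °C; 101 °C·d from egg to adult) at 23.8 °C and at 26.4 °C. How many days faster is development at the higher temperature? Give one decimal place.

At 23.8 °C: 101 / (23.8 − 12.1) = 101 / 11.7 = 8.632 d.
At 26.4 °C: 101 / (26.4 − 12.1) = 101 / 14.3 = 7.063 d.
Difference = |8.632 − 7.063| = 1.570 ≈ 1.6 days.

1.6 days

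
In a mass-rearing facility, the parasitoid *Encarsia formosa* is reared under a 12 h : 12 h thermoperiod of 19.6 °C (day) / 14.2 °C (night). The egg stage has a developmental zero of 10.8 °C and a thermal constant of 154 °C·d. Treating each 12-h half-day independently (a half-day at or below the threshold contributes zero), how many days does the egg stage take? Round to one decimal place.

Day half: max(0, 19.6 − 10.8) × 0.5 = 8.8 × 0.5 = 4.40 DD.
Night half: max(0, 14.2 − 10.8) × 0.5 = 3.4 × 0.5 = 1.70 DD.
Per 24 h: 6.10 DD/day.
Duration = 154 / 6.10 = 25.246 ≈ 25.2 days.

25.2 days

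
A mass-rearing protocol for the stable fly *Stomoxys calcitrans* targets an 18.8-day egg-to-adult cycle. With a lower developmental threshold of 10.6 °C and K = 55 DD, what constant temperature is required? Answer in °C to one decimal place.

13.5 °C

Required daily accumulation = 55 / 18.8 = 2.926 DD/day.
T = T_base + 2.926 = 10.6 + 2.926 = 13.526 ≈ 13.5 °C.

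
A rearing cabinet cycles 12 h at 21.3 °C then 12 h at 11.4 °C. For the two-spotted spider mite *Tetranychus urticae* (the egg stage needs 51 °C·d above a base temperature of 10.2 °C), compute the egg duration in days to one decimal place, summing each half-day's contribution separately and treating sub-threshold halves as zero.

Day half: max(0, 21.3 − 10.2) × 0.5 = 11.1 × 0.5 = 5.55 DD.
Night half: max(0, 11.4 − 10.2) × 0.5 = 1.2 × 0.5 = 0.60 DD.
Per 24 h: 6.15 DD/day.
Duration = 51 / 6.15 = 8.293 ≈ 8.3 days.

8.3 days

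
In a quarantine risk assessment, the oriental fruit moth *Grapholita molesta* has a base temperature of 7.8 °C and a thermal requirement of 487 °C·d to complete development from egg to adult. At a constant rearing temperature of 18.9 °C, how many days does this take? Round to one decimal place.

43.9 days

Daily accumulation = 18.9 − 7.8 = 11.1 DD/day.
Duration = 487 / 11.1 = 43.874 ≈ 43.9 days.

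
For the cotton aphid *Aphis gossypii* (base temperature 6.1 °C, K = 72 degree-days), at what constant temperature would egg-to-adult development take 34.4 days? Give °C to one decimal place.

8.2 °C

Required daily accumulation = 72 / 34.4 = 2.093 DD/day.
T = T_base + 2.093 = 6.1 + 2.093 = 8.193 ≈ 8.2 °C.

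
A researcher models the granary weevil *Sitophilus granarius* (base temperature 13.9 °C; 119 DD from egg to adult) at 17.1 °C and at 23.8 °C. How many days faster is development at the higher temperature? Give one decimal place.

At 17.1 °C: 119 / (17.1 − 13.9) = 119 / 3.2 = 37.187 d.
At 23.8 °C: 119 / (23.8 − 13.9) = 119 / 9.9 = 12.020 d.
Difference = |37.187 − 12.020| = 25.167 ≈ 25.2 days.

25.2 days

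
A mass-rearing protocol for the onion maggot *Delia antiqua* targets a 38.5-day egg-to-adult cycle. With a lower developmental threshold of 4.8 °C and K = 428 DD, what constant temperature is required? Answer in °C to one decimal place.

15.9 °C

Required daily accumulation = 428 / 38.5 = 11.117 DD/day.
T = T_base + 11.117 = 4.8 + 11.117 = 15.917 ≈ 15.9 °C.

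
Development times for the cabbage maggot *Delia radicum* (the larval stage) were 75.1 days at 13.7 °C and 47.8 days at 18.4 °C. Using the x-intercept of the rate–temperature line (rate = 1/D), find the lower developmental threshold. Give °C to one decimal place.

Under the model K = D·(T − T_b), so D₁·(T₁ − T_b) = D₂·(T₂ − T_b).
75.1·(13.7 − T_b) = 47.8·(18.4 − T_b)
T_b = (75.1·13.7 − 47.8·18.4) / (75.1 − 47.8) = 149.35 / 27.3 = 5.471 °C ≈ 5.5 °C.

5.5 °C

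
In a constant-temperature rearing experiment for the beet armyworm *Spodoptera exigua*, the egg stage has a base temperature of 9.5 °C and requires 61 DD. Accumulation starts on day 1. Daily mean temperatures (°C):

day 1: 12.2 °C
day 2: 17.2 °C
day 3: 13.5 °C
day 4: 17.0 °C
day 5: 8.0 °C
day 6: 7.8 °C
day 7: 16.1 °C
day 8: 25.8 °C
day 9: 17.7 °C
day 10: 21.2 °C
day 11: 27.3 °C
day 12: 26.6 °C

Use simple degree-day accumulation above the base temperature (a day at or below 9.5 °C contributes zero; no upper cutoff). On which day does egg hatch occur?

day 10

Daily DD above 9.5 °C: 2.7, 7.7, 4.0, 7.5, 0.0, 0.0, 6.6, 16.3, 8.2, 11.7, 17.8, 17.1.
Cumulative: 2.7, 10.4, 14.4, 21.9, 21.9, 21.9, 28.5, 44.8, 53.0, 64.7, 82.5, 99.6.
The total first reaches 61 DD on day 10.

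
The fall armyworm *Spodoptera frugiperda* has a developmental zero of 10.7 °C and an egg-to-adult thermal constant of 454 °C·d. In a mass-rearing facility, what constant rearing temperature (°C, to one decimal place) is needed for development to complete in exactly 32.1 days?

Required daily accumulation = 454 / 32.1 = 14.143 DD/day.
T = T_base + 14.143 = 10.7 + 14.143 = 24.843 ≈ 24.8 °C.

24.8 °C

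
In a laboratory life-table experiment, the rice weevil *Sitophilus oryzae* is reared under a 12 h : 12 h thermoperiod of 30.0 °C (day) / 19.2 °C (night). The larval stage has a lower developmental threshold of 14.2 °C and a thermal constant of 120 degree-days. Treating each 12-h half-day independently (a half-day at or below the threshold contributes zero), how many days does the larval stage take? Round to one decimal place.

11.5 days

Day half: max(0, 30.0 − 14.2) × 0.5 = 15.8 × 0.5 = 7.90 DD.
Night half: max(0, 19.2 − 14.2) × 0.5 = 5.0 × 0.5 = 2.50 DD.
Per 24 h: 10.40 DD/day.
Duration = 120 / 10.40 = 11.538 ≈ 11.5 days.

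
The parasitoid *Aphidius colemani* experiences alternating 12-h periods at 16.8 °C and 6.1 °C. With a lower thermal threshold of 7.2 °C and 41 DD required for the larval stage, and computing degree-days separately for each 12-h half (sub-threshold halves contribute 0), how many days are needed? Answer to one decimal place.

Day half: max(0, 16.8 − 7.2) × 0.5 = 9.6 × 0.5 = 4.80 DD.
Night half: max(0, 6.1 − 7.2) × 0.5 = 0.0 × 0.5 = 0.00 DD.
Per 24 h: 4.80 DD/day.
Duration = 41 / 4.80 = 8.542 ≈ 8.5 days.

8.5 days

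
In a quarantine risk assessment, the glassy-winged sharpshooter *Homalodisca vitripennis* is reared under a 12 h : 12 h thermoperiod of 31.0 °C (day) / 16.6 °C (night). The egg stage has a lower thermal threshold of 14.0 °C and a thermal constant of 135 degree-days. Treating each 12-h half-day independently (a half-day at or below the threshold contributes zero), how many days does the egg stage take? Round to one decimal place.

13.8 days

Day half: max(0, 31.0 − 14.0) × 0.5 = 17.0 × 0.5 = 8.50 DD.
Night half: max(0, 16.6 − 14.0) × 0.5 = 2.6 × 0.5 = 1.30 DD.
Per 24 h: 9.80 DD/day.
Duration = 135 / 9.80 = 13.776 ≈ 13.8 days.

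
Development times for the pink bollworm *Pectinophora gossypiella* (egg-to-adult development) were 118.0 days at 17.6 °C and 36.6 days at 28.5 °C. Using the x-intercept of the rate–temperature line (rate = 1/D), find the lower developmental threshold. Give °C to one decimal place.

Equal thermal constants: D₁(T₁ − T_b) = D₂(T₂ − T_b).
118.0·(17.6 − T_b) = 36.6·(28.5 − T_b)
T_b = (118.0·17.6 − 36.6·28.5) / (118.0 − 36.6) = 1033.70 / 81.4 = 12.699 °C ≈ 12.7 °C.

12.7 °C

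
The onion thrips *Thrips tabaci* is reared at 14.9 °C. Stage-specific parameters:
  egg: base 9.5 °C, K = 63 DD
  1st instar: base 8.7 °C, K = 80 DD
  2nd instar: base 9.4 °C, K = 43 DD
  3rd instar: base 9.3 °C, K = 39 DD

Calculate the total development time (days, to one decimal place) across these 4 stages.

egg: 63 / (14.9 − 9.5) = 63 / 5.4 = 11.667 d.
1st instar: 80 / (14.9 − 8.7) = 80 / 6.2 = 12.903 d.
2nd instar: 43 / (14.9 − 9.4) = 43 / 5.5 = 7.818 d.
3rd instar: 39 / (14.9 − 9.3) = 39 / 5.6 = 6.964 d.
Sum = 39.352 ≈ 39.4 days.

39.4 days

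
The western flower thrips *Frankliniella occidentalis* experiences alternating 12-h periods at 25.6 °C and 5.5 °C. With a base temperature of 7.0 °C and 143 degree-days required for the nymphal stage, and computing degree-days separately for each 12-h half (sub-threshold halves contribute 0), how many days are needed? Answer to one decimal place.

15.4 days

Day half: max(0, 25.6 − 7.0) × 0.5 = 18.6 × 0.5 = 9.30 DD.
Night half: max(0, 5.5 − 7.0) × 0.5 = 0.0 × 0.5 = 0.00 DD.
Per 24 h: 9.30 DD/day.
Duration = 143 / 9.30 = 15.376 ≈ 15.4 days.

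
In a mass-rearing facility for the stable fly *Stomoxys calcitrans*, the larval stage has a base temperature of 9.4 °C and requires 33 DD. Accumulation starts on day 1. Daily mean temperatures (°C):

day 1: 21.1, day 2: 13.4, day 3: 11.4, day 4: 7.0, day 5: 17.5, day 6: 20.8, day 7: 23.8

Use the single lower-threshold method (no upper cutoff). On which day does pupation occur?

day 6

Daily DD above 9.4 °C: 11.7, 4.0, 2.0, 0.0, 8.1, 11.4, 14.4.
Cumulative: 11.7, 15.7, 17.7, 17.7, 25.8, 37.2, 51.6.
The total first reaches 33 DD on day 6.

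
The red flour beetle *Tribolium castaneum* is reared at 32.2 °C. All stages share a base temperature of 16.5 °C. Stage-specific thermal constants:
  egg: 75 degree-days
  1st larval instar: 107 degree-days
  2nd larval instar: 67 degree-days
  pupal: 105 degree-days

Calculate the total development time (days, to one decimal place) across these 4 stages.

Daily accumulation at 32.2 °C = 32.2 − 16.5 = 15.7 DD/day.
Total K = 75 + 107 + 67 + 105 = 354 DD.
Total duration = 354 / 15.7 = 22.548 ≈ 22.5 days.

22.5 days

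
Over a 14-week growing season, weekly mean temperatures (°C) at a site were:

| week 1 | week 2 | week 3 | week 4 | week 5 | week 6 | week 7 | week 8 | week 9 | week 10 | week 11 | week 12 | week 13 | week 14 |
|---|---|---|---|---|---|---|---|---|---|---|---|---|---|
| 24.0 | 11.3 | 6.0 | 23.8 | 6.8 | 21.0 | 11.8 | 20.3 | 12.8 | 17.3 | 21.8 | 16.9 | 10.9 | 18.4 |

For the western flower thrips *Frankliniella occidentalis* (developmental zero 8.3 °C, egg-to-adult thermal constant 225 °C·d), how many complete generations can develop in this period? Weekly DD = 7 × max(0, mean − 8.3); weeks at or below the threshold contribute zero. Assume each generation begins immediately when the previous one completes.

Weekly DD (7 × max(0, T̄ − 8.3)): 109.9, 21.0, 0.0, 108.5, 0.0, 88.9, 24.5, 84.0, 31.5, 63.0, 94.5, 60.2, 18.2, 70.7.
Season total = 774.9 DD.
Complete generations = ⌊774.9 / 225⌋ = 3.

3 generations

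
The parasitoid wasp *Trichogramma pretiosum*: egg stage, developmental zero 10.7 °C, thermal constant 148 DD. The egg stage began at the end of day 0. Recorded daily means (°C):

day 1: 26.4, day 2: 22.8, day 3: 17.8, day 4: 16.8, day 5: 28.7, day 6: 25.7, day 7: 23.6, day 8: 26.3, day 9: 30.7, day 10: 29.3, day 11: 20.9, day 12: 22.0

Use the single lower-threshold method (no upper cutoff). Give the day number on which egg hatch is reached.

Daily DD above 10.7 °C: 15.7, 12.1, 7.1, 6.1, 18.0, 15.0, 12.9, 15.6, 20.0, 18.6, 10.2, 11.3.
Cumulative: 15.7, 27.8, 34.9, 41.0, 59.0, 74.0, 86.9, 102.5, 122.5, 141.1, 151.3, 162.6.
The total first reaches 148 DD on day 11.

day 11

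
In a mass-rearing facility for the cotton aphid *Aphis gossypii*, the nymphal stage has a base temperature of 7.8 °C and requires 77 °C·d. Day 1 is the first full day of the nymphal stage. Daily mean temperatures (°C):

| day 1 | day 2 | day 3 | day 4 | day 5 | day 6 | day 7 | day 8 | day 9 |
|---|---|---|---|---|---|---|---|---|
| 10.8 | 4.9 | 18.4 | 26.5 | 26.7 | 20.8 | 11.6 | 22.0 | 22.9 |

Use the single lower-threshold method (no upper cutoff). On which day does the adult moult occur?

Daily DD above 7.8 °C: 3.0, 0.0, 10.6, 18.7, 18.9, 13.0, 3.8, 14.2, 15.1.
Cumulative: 3.0, 3.0, 13.6, 32.3, 51.2, 64.2, 68.0, 82.2, 97.3.
The total first reaches 77 DD on day 8.

day 8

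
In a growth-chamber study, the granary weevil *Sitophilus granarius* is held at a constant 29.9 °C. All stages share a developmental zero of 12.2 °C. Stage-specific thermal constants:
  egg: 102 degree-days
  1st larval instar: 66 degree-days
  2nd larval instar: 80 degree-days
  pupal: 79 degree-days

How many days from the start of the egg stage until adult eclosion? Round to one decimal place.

Daily accumulation at 29.9 °C = 29.9 − 12.2 = 17.7 DD/day.
Total K = 102 + 66 + 80 + 79 = 327 DD.
Total duration = 327 / 17.7 = 18.475 ≈ 18.5 days.

18.5 days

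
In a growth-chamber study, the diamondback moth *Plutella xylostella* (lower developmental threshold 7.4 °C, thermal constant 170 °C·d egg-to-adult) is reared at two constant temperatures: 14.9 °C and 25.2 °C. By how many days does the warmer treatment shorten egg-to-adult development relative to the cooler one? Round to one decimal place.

13.1 days

At 14.9 °C: 170 / (14.9 − 7.4) = 170 / 7.5 = 22.667 d.
At 25.2 °C: 170 / (25.2 − 7.4) = 170 / 17.8 = 9.551 d.
Difference = |22.667 − 9.551| = 13.116 ≈ 13.1 days.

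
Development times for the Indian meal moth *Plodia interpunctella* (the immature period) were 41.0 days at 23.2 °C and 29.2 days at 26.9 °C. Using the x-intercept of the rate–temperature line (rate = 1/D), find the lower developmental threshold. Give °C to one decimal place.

14.0 °C

Linear rate model ⇒ the product D·(T − T_b) is constant across temperatures.
41.0·(23.2 − T_b) = 29.2·(26.9 − T_b)
T_b = (41.0·23.2 − 29.2·26.9) / (41.0 − 29.2) = 165.72 / 11.8 = 14.044 °C ≈ 14.0 °C.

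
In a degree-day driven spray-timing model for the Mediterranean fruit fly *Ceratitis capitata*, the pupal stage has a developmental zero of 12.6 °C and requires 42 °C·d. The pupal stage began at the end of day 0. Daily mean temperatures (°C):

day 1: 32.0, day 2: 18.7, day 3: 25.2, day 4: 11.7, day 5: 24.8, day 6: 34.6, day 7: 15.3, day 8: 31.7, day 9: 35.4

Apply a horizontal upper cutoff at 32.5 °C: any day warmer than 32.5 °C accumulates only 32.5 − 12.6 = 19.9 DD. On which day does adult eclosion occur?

Daily DD above 12.6 °C (capped at 19.9): 19.4, 6.1, 12.6, 0.0, 12.2, 19.9, 2.7, 19.1, 19.9.
Cumulative: 19.4, 25.5, 38.1, 38.1, 50.3, 70.2, 72.9, 92.0, 111.9.
The total first reaches 42 DD on day 5.

day 5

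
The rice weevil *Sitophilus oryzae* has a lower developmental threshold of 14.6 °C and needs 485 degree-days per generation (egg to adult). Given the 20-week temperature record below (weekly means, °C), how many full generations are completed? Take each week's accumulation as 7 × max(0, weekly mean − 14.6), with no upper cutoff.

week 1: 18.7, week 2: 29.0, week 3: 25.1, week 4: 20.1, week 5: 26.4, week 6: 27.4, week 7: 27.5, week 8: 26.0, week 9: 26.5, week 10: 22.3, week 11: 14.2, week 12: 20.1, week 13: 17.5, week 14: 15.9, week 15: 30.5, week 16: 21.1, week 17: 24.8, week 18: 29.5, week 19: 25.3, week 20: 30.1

Weekly DD (7 × max(0, T̄ − 14.6)): 28.7, 100.8, 73.5, 38.5, 82.6, 89.6, 90.3, 79.8, 83.3, 53.9, 0.0, 38.5, 20.3, 9.1, 111.3, 45.5, 71.4, 104.3, 74.9, 108.5.
Season total = 1304.8 DD.
Complete generations = ⌊1304.8 / 485⌋ = 2.

2 generations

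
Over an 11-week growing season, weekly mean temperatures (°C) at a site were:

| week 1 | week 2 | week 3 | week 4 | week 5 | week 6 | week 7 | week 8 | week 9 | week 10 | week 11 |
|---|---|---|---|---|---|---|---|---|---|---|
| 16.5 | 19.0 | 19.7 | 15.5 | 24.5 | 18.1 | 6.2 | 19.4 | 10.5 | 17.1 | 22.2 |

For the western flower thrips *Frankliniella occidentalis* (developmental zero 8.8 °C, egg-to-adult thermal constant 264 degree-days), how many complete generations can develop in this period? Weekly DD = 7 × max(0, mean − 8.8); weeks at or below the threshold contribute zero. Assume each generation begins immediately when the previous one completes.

Weekly DD (7 × max(0, T̄ − 8.8)): 53.9, 71.4, 76.3, 46.9, 109.9, 65.1, 0.0, 74.2, 11.9, 58.1, 93.8.
Season total = 661.5 DD.
Complete generations = ⌊661.5 / 264⌋ = 2.

2 generations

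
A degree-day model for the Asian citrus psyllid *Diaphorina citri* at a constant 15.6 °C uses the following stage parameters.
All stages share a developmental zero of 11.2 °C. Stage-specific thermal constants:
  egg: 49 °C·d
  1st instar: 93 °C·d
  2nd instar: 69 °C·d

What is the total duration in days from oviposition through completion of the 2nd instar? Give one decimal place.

Daily accumulation at 15.6 °C = 15.6 − 11.2 = 4.4 DD/day.
Total K = 49 + 93 + 69 = 211 DD.
Total duration = 211 / 4.4 = 47.955 ≈ 48.0 days.

48.0 days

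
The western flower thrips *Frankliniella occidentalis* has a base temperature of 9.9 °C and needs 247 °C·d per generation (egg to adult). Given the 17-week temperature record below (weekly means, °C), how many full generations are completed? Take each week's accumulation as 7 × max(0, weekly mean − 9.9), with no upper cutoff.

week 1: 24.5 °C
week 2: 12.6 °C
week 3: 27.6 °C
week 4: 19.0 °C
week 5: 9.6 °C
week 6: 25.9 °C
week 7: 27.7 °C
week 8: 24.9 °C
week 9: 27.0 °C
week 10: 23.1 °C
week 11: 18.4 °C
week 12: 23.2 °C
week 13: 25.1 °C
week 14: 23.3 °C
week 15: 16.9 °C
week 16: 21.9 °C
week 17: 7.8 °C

Weekly DD (7 × max(0, T̄ − 9.9)): 102.2, 18.9, 123.9, 63.7, 0.0, 112.0, 124.6, 105.0, 119.7, 92.4, 59.5, 93.1, 106.4, 93.8, 49.0, 84.0, 0.0.
Season total = 1348.2 DD.
Complete generations = ⌊1348.2 / 247⌋ = 5.

5 generations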